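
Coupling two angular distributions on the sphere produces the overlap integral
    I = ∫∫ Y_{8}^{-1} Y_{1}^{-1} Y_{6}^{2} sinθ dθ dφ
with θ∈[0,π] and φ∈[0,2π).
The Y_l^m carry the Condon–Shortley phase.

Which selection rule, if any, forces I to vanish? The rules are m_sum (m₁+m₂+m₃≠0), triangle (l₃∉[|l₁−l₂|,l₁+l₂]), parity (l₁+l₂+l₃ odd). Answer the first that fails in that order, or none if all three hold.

triangle

Σmᵢ = 0  ✓
l₃∈[|l₁−l₂|,l₁+l₂]=[7,9], have l₃=6  ✗
Σlᵢ = 15 ⇒ odd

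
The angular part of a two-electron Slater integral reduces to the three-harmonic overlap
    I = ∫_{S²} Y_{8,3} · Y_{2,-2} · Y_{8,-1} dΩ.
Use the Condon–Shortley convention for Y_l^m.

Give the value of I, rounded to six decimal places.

0.184248

Rules hold: Σm=0, L=18 even, 6≤8≤10.
N = 17·5·17 = 1445
Δ = 2!·14!·2!/19! = 1/348840
Racah Σ t=0..2: t=0:+1/116121600 t=1:−1/25401600 t=2:+1/116121600 = -1/45158400
⇒ 3j(8 2 8; 0 0 0)² = 24/1615, sgn -1
Racah Σ t=0..0: t=0:+1/174182400 = 1/174182400
⇒ 3j(8 2 8; 3 -2 -1)² = 77/3876, sgn -1
4πI² = N·(3j₀)²·(3jₘ)² = 154/361
I = +1·√(0.426593/4π) = 0.18424759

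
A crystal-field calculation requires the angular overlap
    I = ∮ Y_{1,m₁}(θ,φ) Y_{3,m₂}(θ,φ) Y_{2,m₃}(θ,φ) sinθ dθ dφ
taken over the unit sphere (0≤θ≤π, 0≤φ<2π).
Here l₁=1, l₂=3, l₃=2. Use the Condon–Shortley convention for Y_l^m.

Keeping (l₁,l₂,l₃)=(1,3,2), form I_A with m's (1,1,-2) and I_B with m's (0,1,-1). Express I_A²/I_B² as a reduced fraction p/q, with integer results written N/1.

1/8

Shared (l₁,l₂,l₃)=(1,3,2): N and (l;000)² cancel in I_A²/I_B².
A: Δ = 2!·0!·4!/7! = 1/105; Racah Σ t=0..0: t=0:+1/48 = 1/48; ⇒ 3j(1 3 2; 1 1 -2)² = 1/105, sgn +1
B: Δ = 2!·0!·4!/7! = 1/105; Racah Σ t=1..1: t=1:−1/6 = -1/6; ⇒ 3j(1 3 2; 0 1 -1)² = 8/105, sgn +1
I_A²/I_B² = (1/105)/(8/105) = 1/8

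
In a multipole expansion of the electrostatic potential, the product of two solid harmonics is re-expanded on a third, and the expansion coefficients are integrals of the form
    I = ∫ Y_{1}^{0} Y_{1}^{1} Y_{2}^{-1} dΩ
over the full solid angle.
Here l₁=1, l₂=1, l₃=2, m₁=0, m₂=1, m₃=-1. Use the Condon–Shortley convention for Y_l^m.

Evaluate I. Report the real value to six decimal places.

Rules hold: Σm=0, L=4 even, 0≤2≤2.
N = 3·3·5 = 45
Δ = 0!·2!·2!/5! = 1/30
Racah Σ t=0..0: t=0:+1/1 = 1/1
⇒ 3j(1 1 2; 0 0 0)² = 2/15, sgn +1
Racah Σ t=0..0: t=0:+1/2 = 1/2
⇒ 3j(1 1 2; 0 1 -1)² = 1/10, sgn -1
4πI² = N·(3j₀)²·(3jₘ)² = 3/5
I = -1·√(0.6/4π) = -0.21850969

-0.218510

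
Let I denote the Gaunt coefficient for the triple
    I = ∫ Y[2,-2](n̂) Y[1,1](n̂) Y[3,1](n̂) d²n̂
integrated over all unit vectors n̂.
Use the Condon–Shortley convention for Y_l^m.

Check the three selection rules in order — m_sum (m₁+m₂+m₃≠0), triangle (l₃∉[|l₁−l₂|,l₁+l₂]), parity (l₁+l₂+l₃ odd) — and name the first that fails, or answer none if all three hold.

none

azimuthal sum: -2 + 1 + 1 = 0  ✓
1 ≤ 3 ≤ 3 (triangle on l)  ✓
L = 2 + 1 + 3 = 6 (even)  ✓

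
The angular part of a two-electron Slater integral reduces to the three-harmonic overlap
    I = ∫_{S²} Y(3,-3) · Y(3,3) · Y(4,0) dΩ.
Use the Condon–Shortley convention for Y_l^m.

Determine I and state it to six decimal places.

Checks pass: Σm=0; 10 even; l₃=4∈[0,6].
(2·3+1)(2·3+1)(2·4+1) = 441
Δ: 2! 4! 4! / 11! → 1/34650
sum: t=0:+1/72 t=1:−1/16 t=2:+1/72 = -5/144
3j²(3 3 4; 0 0 0) = Δ·Π!·Σ² = 2/77  (sign -1)
sum: t=2:+1/1152 = 1/1152
3j²(3 3 4; -3 3 0) = Δ·Π!·Σ² = 1/154  (sign +1)
combine: 4πI² = 441·2/77·1/154 = 9/121
take √, sign -1: I = -0.07693494

-0.076935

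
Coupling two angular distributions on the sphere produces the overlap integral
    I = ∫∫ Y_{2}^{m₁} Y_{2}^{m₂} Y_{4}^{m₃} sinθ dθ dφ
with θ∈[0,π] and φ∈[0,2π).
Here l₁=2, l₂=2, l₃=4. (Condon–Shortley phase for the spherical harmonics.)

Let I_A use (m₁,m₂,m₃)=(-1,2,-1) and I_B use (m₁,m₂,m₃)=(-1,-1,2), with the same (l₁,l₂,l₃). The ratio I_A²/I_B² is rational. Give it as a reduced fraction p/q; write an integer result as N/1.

Same 2,2,4: normalisation and zero-m 3j drop out of the ratio.
A: Δ: 0! 4! 4! / 9! → 1/630; sum: t=0:+1/144 = 1/144; 3j²(2 2 4; -1 2 -1) = Δ·Π!·Σ² = 1/126  (sign -1)
B: Δ: 0! 4! 4! / 9! → 1/630; sum: t=0:+1/36 = 1/36; 3j²(2 2 4; -1 -1 2) = Δ·Π!·Σ² = 4/63  (sign +1)
I_A²/I_B² = (1/126)/(4/63) = 1/8

1/8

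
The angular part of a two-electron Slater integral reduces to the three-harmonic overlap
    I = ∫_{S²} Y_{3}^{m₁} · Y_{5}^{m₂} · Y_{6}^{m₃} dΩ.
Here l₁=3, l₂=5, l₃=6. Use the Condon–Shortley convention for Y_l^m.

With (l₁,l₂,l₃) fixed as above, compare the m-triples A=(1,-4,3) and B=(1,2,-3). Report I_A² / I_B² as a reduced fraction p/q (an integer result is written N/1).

4/3

Same 3,5,6: normalisation and zero-m 3j drop out of the ratio.
A: Δ: 2! 4! 8! / 15! → 1/675675; sum: t=0:+1/40320 t=1:−1/241920 = 1/48384; 3j²(3 5 6; 1 -4 3) = Δ·Π!·Σ² = 24/1001  (sign -1)
B: Δ: 2! 4! 8! / 15! → 1/675675; sum: t=0:+1/40320 t=1:−1/8640 t=2:+1/34560 = -1/16128; 3j²(3 5 6; 1 2 -3) = Δ·Π!·Σ² = 18/1001  (sign +1)
I_A²/I_B² = (24/1001)/(18/1001) = 4/3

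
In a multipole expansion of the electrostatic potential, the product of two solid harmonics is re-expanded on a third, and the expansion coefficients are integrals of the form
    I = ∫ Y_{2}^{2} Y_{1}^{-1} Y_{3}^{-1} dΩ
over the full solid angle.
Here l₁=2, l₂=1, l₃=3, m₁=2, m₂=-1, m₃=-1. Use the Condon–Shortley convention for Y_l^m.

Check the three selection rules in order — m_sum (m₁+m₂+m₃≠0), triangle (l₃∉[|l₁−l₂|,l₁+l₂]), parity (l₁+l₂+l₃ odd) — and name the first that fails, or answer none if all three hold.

azimuthal sum: 2 − 1 − 1 = 0  ✓
1 ≤ 3 ≤ 3 (triangle on l)  ✓
L = 2 + 1 + 3 = 6 (even)  ✓

none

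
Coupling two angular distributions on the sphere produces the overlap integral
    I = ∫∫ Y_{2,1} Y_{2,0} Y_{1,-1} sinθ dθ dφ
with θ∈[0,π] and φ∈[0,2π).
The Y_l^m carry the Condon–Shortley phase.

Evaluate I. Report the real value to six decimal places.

0.000000

l₁+l₂+l₃=5 is odd: 3j(l;000)=0 ⇒ I=0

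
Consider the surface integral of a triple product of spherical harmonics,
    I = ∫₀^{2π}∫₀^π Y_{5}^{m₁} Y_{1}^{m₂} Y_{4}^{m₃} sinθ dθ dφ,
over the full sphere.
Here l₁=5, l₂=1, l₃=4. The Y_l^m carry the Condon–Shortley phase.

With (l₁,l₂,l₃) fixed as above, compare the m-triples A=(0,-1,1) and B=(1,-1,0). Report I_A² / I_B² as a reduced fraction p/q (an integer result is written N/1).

Shared (l₁,l₂,l₃)=(5,1,4): N and (l;000)² cancel in I_A²/I_B².
A: Δ = 2!·8!·0!/11! = 1/495; Racah Σ t=0..0: t=0:+1/1440 = 1/1440; ⇒ 3j(5 1 4; 0 -1 1)² = 2/99, sgn -1
B: Δ = 2!·8!·0!/11! = 1/495; Racah Σ t=0..0: t=0:+1/1152 = 1/1152; ⇒ 3j(5 1 4; 1 -1 0)² = 1/33, sgn +1
I_A²/I_B² = (2/99)/(1/33) = 2/3

2/3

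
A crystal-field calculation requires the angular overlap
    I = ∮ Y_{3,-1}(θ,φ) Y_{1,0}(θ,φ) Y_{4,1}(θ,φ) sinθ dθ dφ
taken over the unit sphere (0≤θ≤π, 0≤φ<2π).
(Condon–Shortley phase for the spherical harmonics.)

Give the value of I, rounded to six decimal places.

Checks pass: Σm=0; 8 even; l₃=4∈[2,4].
(2·3+1)(2·1+1)(2·4+1) = 189
Δ: 0! 6! 2! / 9! → 1/252
sum: t=0:+1/36 = 1/36
3j²(3 1 4; 0 0 0) = Δ·Π!·Σ² = 4/63  (sign +1)
sum: t=0:+1/48 = 1/48
3j²(3 1 4; -1 0 1) = Δ·Π!·Σ² = 5/84  (sign -1)
combine: 4πI² = 189·4/63·5/84 = 5/7
take √, sign -1: I = -0.23841361

-0.238414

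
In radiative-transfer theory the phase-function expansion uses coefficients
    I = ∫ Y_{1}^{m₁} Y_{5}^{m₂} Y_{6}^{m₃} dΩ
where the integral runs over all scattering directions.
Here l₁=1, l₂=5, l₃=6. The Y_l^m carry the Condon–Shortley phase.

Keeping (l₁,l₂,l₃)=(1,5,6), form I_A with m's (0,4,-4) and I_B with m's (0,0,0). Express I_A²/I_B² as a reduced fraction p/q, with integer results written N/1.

Same 1,5,6: normalisation and zero-m 3j drop out of the ratio.
A: Δ: 0! 2! 10! / 13! → 1/858; sum: t=0:+1/362880 = 1/362880; 3j²(1 5 6; 0 4 -4) = Δ·Π!·Σ² = 10/429  (sign +1)
B: Δ: 0! 2! 10! / 13! → 1/858; sum: t=0:+1/14400 = 1/14400; 3j²(1 5 6; 0 0 0) = Δ·Π!·Σ² = 6/143  (sign +1)
I_A²/I_B² = (10/429)/(6/143) = 5/9

5/9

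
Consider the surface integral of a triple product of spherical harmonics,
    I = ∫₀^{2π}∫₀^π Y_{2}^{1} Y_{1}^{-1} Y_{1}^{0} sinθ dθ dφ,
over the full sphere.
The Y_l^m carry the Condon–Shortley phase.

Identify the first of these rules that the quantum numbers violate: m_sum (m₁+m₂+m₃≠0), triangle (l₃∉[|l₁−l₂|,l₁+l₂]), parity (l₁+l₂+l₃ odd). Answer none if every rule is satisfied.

m₁+m₂+m₃ = 1 − 1 + 0 = 0  ✓
triangle: |2−1|=1 ≤ l₃=1 ≤ 2+1=3  ✓
parity: l₁+l₂+l₃ = 4 is even  ✓

none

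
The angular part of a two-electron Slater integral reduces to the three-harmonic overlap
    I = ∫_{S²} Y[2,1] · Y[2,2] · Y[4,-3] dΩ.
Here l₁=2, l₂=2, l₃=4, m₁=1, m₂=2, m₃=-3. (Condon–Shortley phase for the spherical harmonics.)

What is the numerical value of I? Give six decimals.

-0.238414

m-sum 0 ✓  L=8 even ✓  0≤4≤4 ✓
Π(2lᵢ+1) = 5×5×9 = 225
triangle coeff Δ(2,2,4) = 1/630
Σ_t [0,0]: t=0:+1/16 = 1/16
(3j)²=2/35 [(2 2 4; 0 0 0)], sign=+1
Σ_t [0,0]: t=0:+1/144 = 1/144
(3j)²=1/18 [(2 2 4; 1 2 -3)], sign=-1
⇒ 4πI² = 5/7
I = (-1)√(5/7/(4π)) = -0.23841361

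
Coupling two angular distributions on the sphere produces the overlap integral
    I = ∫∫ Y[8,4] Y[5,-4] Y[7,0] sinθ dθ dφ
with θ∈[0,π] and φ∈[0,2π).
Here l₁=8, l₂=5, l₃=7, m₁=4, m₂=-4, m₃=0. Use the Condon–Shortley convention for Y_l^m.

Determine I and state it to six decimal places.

-0.028786

Checks pass: Σm=0; 20 even; l₃=7∈[3,13].
(2·8+1)(2·5+1)(2·7+1) = 2805
Δ: 6! 10! 4! / 21! → 1/814773960
sum: t=1:−1/87091200 t=2:+1/4976640 t=3:−1/2073600 t=4:+1/4976640 t=5:−1/87091200 = -1/9676800
3j²(8 5 7; 0 0 0) = Δ·Π!·Σ² = 360/46189  (sign +1)
sum: t=0:+1/74649600 t=1:−1/87091200 = 1/522547200
3j²(8 5 7; 4 -4 0) = Δ·Π!·Σ² = 2/4199  (sign -1)
combine: 4πI² = 2805·360/46189·2/4199 = 10800/1037153
take √, sign -1: I = -0.02878628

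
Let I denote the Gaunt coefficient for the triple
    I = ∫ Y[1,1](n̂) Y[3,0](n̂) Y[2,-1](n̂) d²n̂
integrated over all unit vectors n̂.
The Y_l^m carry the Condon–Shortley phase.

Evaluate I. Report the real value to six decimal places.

Checks pass: Σm=0; 6 even; l₃=2∈[2,4].
(2·1+1)(2·3+1)(2·2+1) = 105
Δ: 2! 0! 4! / 7! → 1/105
sum: t=1:−1/4 = -1/4
3j²(1 3 2; 0 0 0) = Δ·Π!·Σ² = 3/35  (sign -1)
sum: t=0:+1/12 = 1/12
3j²(1 3 2; 1 0 -1) = Δ·Π!·Σ² = 1/35  (sign -1)
combine: 4πI² = 105·3/35·1/35 = 9/35
take √, sign +1: I = 0.14304817

0.143048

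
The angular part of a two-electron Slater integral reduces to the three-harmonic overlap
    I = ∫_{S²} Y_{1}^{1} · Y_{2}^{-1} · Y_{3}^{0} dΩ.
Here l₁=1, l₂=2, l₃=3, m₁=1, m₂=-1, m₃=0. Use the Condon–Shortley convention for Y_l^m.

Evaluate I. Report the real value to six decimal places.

0.143048

m-sum 0 ✓  L=6 even ✓  1≤3≤3 ✓
Π(2lᵢ+1) = 3×5×7 = 105
triangle coeff Δ(1,2,3) = 1/105
Σ_t [0,0]: t=0:+1/4 = 1/4
(3j)²=3/35 [(1 2 3; 0 0 0)], sign=-1
Σ_t [0,0]: t=0:+1/12 = 1/12
(3j)²=1/35 [(1 2 3; 1 -1 0)], sign=-1
⇒ 4πI² = 9/35
I = (+1)√(9/35/(4π)) = 0.14304817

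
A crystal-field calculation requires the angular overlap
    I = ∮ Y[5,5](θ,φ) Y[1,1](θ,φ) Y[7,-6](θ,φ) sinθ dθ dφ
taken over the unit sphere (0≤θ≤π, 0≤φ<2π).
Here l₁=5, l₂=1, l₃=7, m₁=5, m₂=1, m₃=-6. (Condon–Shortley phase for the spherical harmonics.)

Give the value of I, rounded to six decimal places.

0.000000

l₃=7 ∉ [4,6] — triangle fails ⇒ I = 0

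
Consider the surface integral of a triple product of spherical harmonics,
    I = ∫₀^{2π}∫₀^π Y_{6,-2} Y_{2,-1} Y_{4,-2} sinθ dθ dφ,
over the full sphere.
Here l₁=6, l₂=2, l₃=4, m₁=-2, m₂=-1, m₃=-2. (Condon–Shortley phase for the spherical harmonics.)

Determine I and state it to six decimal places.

0.000000

Σmᵢ = -5 ≠ 0, so the φ-integral vanishes; I = 0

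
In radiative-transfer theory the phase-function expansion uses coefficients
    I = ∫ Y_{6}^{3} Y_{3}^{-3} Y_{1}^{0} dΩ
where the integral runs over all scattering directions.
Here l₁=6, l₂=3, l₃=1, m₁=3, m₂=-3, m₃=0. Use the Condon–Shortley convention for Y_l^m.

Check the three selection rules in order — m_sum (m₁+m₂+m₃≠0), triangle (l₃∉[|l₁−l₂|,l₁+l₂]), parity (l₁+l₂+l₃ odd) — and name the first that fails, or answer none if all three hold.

triangle

Σmᵢ = 0  ✓
l₃∈[|l₁−l₂|,l₁+l₂]=[3,9], have l₃=1  ✗
Σlᵢ = 10 ⇒ even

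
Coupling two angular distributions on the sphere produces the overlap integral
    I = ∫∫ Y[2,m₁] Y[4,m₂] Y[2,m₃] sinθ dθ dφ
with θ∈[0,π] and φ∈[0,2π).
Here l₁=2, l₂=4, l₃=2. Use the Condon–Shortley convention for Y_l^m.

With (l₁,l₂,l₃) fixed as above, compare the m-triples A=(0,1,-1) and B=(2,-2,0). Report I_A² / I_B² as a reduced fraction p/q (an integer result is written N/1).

Shared (l₁,l₂,l₃)=(2,4,2): N and (l;000)² cancel in I_A²/I_B².
A: Δ = 4!·0!·4!/9! = 1/630; Racah Σ t=2..2: t=2:+1/24 = 1/24; ⇒ 3j(2 4 2; 0 1 -1)² = 1/21, sgn -1
B: Δ = 4!·0!·4!/9! = 1/630; Racah Σ t=0..0: t=0:+1/96 = 1/96; ⇒ 3j(2 4 2; 2 -2 0)² = 1/42, sgn +1
I_A²/I_B² = (1/21)/(1/42) = 2/1

2/1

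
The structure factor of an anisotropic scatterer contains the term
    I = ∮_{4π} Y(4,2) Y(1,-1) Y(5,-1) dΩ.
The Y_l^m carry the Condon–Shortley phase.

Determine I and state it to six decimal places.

-0.120286

m-sum 0 ✓  L=10 even ✓  3≤5≤5 ✓
Π(2lᵢ+1) = 9×3×11 = 297
triangle coeff Δ(4,1,5) = 1/495
Σ_t [0,0]: t=0:+1/576 = 1/576
(3j)²=5/99 [(4 1 5; 0 0 0)], sign=-1
Σ_t [0,0]: t=0:+1/2880 = 1/2880
(3j)²=2/165 [(4 1 5; 2 -1 -1)], sign=+1
⇒ 4πI² = 2/11
I = (-1)√(2/11/(4π)) = -0.12028562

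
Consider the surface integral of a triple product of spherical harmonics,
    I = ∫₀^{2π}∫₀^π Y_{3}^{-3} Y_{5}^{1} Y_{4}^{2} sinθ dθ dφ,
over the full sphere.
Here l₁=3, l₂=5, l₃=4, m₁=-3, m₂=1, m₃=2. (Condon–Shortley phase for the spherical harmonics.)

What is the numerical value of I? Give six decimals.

Checks pass: Σm=0; 12 even; l₃=4∈[2,8].
(2·3+1)(2·5+1)(2·4+1) = 693
Δ: 4! 2! 6! / 13! → 1/180180
sum: t=1:−1/576 t=2:+1/144 t=3:−1/576 = 1/288
3j²(3 5 4; 0 0 0) = Δ·Π!·Σ² = 20/1001  (sign +1)
sum: t=4:+1/2304 = 1/2304
3j²(3 5 4; -3 1 2) = Δ·Π!·Σ² = 75/4004  (sign +1)
combine: 4πI² = 693·20/1001·75/4004 = 3375/13013
take √, sign +1: I = 0.14366244

0.143662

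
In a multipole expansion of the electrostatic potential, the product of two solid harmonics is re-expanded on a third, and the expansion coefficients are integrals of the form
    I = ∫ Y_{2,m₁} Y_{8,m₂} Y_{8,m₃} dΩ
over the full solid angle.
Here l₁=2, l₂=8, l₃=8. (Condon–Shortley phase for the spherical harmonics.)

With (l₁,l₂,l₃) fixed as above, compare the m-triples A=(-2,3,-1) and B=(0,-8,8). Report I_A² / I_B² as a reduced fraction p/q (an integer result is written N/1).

Same 2,8,8: normalisation and zero-m 3j drop out of the ratio.
A: Δ: 2! 2! 14! / 19! → 1/348840; sum: t=2:+1/174182400 = 1/174182400; 3j²(2 8 8; -2 3 -1) = Δ·Π!·Σ² = 77/3876  (sign -1)
B: Δ: 2! 2! 14! / 19! → 1/348840; sum: t=0:+1/348713164800 = 1/348713164800; 3j²(2 8 8; 0 -8 8) = Δ·Π!·Σ² = 40/969  (sign +1)
I_A²/I_B² = (77/3876)/(40/969) = 77/160

77/160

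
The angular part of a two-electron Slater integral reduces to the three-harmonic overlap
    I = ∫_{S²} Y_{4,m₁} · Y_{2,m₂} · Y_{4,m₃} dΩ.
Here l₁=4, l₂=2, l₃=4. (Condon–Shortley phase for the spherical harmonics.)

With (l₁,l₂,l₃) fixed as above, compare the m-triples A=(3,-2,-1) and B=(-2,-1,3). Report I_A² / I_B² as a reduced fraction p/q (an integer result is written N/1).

18/25

Same 4,2,4: normalisation and zero-m 3j drop out of the ratio.
A: Δ: 2! 6! 2! / 11! → 1/13860; sum: t=0:+1/480 = 1/480; 3j²(4 2 4; 3 -2 -1) = Δ·Π!·Σ² = 3/110  (sign -1)
B: Δ: 2! 6! 2! / 11! → 1/13860; sum: t=0:+1/1440 t=1:−1/240 = -1/288; 3j²(4 2 4; -2 -1 3) = Δ·Π!·Σ² = 5/132  (sign +1)
I_A²/I_B² = (3/110)/(5/132) = 18/25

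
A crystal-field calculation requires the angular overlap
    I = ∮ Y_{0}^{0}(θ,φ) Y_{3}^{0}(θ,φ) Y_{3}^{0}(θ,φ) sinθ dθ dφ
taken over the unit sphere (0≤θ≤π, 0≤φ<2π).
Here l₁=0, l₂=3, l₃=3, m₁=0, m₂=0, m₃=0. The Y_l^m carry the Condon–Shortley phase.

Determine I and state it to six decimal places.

m-sum 0 ✓  L=6 even ✓  3≤3≤3 ✓
Π(2lᵢ+1) = 1×7×7 = 49
triangle coeff Δ(0,3,3) = 1/7
Σ_t [0,0]: t=0:+1/36 = 1/36
(3j)²=1/7 [(0 3 3; 0 0 0)], sign=-1
(m-triple is (0,0,0) — same symbol as above.)
⇒ 4πI² = 1/1
I = (+1)√(1/1/(4π)) = 0.28209479

0.282095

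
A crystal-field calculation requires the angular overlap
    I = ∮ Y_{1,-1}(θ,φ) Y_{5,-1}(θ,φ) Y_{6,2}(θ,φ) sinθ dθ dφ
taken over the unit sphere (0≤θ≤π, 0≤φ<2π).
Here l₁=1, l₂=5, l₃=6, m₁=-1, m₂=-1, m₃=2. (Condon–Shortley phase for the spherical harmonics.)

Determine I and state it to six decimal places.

Checks pass: Σm=0; 12 even; l₃=6∈[4,6].
(2·1+1)(2·5+1)(2·6+1) = 429
Δ: 0! 2! 10! / 13! → 1/858
sum: t=0:+1/14400 = 1/14400
3j²(1 5 6; 0 0 0) = Δ·Π!·Σ² = 6/143  (sign +1)
sum: t=0:+1/34560 = 1/34560
3j²(1 5 6; -1 -1 2) = Δ·Π!·Σ² = 14/429  (sign +1)
combine: 4πI² = 429·6/143·14/429 = 84/143
take √, sign +1: I = 0.21620548

0.216205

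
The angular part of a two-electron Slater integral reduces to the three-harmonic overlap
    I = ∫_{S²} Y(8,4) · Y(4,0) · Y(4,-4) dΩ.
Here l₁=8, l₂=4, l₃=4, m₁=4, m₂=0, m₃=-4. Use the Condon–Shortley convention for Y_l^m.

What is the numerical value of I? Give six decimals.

0.074514

Checks pass: Σm=0; 16 even; l₃=4∈[4,12].
(2·8+1)(2·4+1)(2·4+1) = 1377
Δ: 8! 8! 0! / 17! → 1/218790
sum: t=4:+1/331776 = 1/331776
3j²(8 4 4; 0 0 0) = Δ·Π!·Σ² = 490/21879  (sign +1)
sum: t=4:+1/23224320 = 1/23224320
3j²(8 4 4; 4 0 -4) = Δ·Π!·Σ² = 1/442  (sign +1)
combine: 4πI² = 1377·490/21879·1/442 = 2205/31603
take √, sign +1: I = 0.07451354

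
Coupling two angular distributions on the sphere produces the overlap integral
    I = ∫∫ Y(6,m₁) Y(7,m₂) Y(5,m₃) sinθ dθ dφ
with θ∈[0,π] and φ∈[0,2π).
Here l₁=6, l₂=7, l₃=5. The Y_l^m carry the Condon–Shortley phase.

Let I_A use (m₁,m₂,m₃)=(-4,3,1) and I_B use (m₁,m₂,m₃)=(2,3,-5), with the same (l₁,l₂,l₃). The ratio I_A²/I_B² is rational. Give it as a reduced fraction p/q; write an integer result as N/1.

169/1372

Same 6,7,5: normalisation and zero-m 3j drop out of the ratio.
A: Δ: 8! 4! 6! / 19! → 1/174594420; sum: t=6:+1/1658880 t=7:−1/1088640 t=8:+1/7741440 = -13/69672960; 3j²(6 7 5; -4 3 1) = Δ·Π!·Σ² = 325/149226  (sign -1)
B: Δ: 8! 4! 6! / 19! → 1/174594420; sum: t=4:+1/9953280 = 1/9953280; 3j²(6 7 5; 2 3 -5) = Δ·Π!·Σ² = 2450/138567  (sign +1)
I_A²/I_B² = (325/149226)/(2450/138567) = 169/1372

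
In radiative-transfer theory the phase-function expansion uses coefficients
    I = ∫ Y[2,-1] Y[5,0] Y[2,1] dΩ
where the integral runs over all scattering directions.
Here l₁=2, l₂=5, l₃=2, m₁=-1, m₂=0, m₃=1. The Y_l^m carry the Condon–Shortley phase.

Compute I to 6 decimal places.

0.000000

triangle: need 3≤l₃≤7, have 2; I=0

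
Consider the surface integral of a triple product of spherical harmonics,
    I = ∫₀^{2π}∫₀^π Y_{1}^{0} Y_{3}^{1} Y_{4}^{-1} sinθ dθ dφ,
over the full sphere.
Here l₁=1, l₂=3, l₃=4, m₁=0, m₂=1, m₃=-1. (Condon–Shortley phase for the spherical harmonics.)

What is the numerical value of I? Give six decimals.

Rules hold: Σm=0, L=8 even, 2≤4≤4.
N = 3·7·9 = 189
Δ = 0!·2!·6!/9! = 1/252
Racah Σ t=0..0: t=0:+1/36 = 1/36
⇒ 3j(1 3 4; 0 0 0)² = 4/63, sgn +1
Racah Σ t=0..0: t=0:+1/48 = 1/48
⇒ 3j(1 3 4; 0 1 -1)² = 5/84, sgn -1
4πI² = N·(3j₀)²·(3jₘ)² = 5/7
I = -1·√(0.714286/4π) = -0.23841361

-0.238414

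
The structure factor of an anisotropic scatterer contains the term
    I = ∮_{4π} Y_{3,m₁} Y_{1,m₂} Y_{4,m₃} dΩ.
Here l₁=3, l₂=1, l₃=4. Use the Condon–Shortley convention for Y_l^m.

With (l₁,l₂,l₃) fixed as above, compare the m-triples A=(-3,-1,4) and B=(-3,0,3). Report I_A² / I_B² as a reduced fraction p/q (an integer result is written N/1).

4/1

l's match ⇒ only the (l;m) 3-j factors differ between A and B.
A: triangle coeff Δ(3,1,4) = 1/252; Σ_t [0,0]: t=0:+1/1440 = 1/1440; (3j)²=1/9 [(3 1 4; -3 -1 4)], sign=+1
B: triangle coeff Δ(3,1,4) = 1/252; Σ_t [0,0]: t=0:+1/720 = 1/720; (3j)²=1/36 [(3 1 4; -3 0 3)], sign=-1
I_A²/I_B² = (1/9)/(1/36) = 4/1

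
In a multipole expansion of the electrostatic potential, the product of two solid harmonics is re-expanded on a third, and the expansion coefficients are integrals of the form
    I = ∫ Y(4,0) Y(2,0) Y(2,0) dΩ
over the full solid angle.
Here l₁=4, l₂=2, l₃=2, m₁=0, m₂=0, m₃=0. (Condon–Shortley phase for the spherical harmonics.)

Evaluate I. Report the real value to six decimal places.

0.241796

m-sum 0 ✓  L=8 even ✓  2≤2≤6 ✓
Π(2lᵢ+1) = 9×5×5 = 225
triangle coeff Δ(4,2,2) = 1/630
Σ_t [2,2]: t=2:+1/16 = 1/16
(3j)²=2/35 [(4 2 2; 0 0 0)], sign=+1
(m-triple is (0,0,0) — same symbol as above.)
⇒ 4πI² = 36/49
I = (+1)√(36/49/(4π)) = 0.24179554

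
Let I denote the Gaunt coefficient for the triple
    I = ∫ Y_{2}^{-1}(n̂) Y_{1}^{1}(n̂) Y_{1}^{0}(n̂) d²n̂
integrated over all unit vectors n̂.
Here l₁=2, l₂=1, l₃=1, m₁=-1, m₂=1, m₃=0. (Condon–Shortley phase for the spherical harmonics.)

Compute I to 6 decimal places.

-0.218510

Checks pass: Σm=0; 4 even; l₃=1∈[1,3].
(2·2+1)(2·1+1)(2·1+1) = 45
Δ: 2! 2! 0! / 5! → 1/30
sum: t=1:−1/1 = -1/1
3j²(2 1 1; 0 0 0) = Δ·Π!·Σ² = 2/15  (sign +1)
sum: t=2:+1/2 = 1/2
3j²(2 1 1; -1 1 0) = Δ·Π!·Σ² = 1/10  (sign -1)
combine: 4πI² = 45·2/15·1/10 = 3/5
take √, sign -1: I = -0.21850969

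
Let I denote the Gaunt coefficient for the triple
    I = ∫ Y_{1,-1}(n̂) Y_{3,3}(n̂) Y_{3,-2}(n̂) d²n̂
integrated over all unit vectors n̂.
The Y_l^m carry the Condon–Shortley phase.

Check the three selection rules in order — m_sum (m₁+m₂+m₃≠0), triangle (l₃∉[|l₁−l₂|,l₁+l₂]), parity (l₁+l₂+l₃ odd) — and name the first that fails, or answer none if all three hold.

parity

azimuthal sum: -1 + 3 − 2 = 0  ✓
2 ≤ 3 ≤ 4 (triangle on l)  ✓
L = 1 + 3 + 3 = 7 (odd)  ✗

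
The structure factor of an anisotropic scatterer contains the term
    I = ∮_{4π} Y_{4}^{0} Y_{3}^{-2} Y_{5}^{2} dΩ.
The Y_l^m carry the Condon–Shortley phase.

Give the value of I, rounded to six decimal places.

m-sum 0 ✓  L=12 even ✓  1≤5≤7 ✓
Π(2lᵢ+1) = 9×7×11 = 693
triangle coeff Δ(4,3,5) = 1/180180
Σ_t [0,2]: t=0:+1/576 t=1:−1/144 t=2:+1/576 = -1/288
(3j)²=20/1001 [(4 3 5; 0 0 0)], sign=+1
Σ_t [0,1]: t=0:+1/576 t=1:−1/864 = 1/1728
(3j)²=5/1287 [(4 3 5; 0 -2 2)], sign=-1
⇒ 4πI² = 100/1859
I = (-1)√(100/1859/(4π)) = -0.06542675

-0.065427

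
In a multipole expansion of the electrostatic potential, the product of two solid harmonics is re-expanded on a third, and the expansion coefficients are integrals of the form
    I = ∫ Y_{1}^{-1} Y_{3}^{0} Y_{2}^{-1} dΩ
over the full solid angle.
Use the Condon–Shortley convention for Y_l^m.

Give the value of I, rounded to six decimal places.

0.000000

Σmᵢ = -2 ≠ 0, so the φ-integral vanishes; I = 0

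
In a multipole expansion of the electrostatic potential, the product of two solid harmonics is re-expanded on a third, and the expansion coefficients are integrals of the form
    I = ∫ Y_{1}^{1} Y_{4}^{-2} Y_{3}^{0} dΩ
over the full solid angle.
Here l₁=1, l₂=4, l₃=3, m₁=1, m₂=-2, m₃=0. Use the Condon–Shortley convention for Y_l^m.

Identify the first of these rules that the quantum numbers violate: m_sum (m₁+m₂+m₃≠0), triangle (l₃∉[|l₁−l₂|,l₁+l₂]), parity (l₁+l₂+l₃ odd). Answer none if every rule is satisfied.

m₁+m₂+m₃ = 1 − 2 + 0 = -1  ✗
triangle: |1−4|=3 ≤ l₃=3 ≤ 1+4=5
parity: l₁+l₂+l₃ = 8 is even

m_sum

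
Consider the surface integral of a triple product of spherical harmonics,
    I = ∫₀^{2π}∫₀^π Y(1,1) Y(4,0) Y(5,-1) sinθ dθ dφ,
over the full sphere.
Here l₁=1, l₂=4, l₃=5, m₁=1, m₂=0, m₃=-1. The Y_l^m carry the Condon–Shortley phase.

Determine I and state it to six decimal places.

Checks pass: Σm=0; 10 even; l₃=5∈[3,5].
(2·1+1)(2·4+1)(2·5+1) = 297
Δ: 0! 2! 8! / 11! → 1/495
sum: t=0:+1/576 = 1/576
3j²(1 4 5; 0 0 0) = Δ·Π!·Σ² = 5/99  (sign -1)
sum: t=0:+1/1152 = 1/1152
3j²(1 4 5; 1 0 -1) = Δ·Π!·Σ² = 1/33  (sign +1)
combine: 4πI² = 297·5/99·1/33 = 5/11
take √, sign -1: I = -0.19018827

-0.190188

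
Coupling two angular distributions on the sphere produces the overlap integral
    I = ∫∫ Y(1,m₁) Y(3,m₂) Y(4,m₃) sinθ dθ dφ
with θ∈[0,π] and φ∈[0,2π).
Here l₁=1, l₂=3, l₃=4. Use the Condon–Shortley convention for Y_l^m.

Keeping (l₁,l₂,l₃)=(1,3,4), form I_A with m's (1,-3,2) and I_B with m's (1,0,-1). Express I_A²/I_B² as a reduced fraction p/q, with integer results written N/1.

l's match ⇒ only the (l;m) 3-j factors differ between A and B.
A: triangle coeff Δ(1,3,4) = 1/252; Σ_t [0,0]: t=0:+1/1440 = 1/1440; (3j)²=1/252 [(1 3 4; 1 -3 2)], sign=+1
B: triangle coeff Δ(1,3,4) = 1/252; Σ_t [0,0]: t=0:+1/72 = 1/72; (3j)²=5/126 [(1 3 4; 1 0 -1)], sign=-1
I_A²/I_B² = (1/252)/(5/126) = 1/10

1/10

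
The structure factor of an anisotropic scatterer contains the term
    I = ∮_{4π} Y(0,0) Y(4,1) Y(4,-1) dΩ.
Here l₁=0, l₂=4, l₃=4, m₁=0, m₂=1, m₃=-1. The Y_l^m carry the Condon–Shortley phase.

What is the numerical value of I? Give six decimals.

Checks pass: Σm=0; 8 even; l₃=4∈[4,4].
(2·0+1)(2·4+1)(2·4+1) = 81
Δ: 0! 0! 8! / 9! → 1/9
sum: t=0:+1/576 = 1/576
3j²(0 4 4; 0 0 0) = Δ·Π!·Σ² = 1/9  (sign +1)
sum: t=0:+1/720 = 1/720
3j²(0 4 4; 0 1 -1) = Δ·Π!·Σ² = 1/9  (sign -1)
combine: 4πI² = 81·1/9·1/9 = 1/1
take √, sign -1: I = -0.28209479

-0.282095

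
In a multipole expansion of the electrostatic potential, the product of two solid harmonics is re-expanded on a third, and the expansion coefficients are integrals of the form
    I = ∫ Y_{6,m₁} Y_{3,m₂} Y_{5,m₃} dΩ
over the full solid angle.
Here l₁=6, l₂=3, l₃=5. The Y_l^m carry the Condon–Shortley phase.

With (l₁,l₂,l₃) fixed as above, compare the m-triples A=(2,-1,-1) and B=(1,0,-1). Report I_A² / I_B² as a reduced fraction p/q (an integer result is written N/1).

6/5

Shared (l₁,l₂,l₃)=(6,3,5): N and (l;000)² cancel in I_A²/I_B².
A: Δ = 4!·8!·2!/15! = 1/675675; Racah Σ t=0..2: t=0:+1/27648 t=1:−1/4320 t=2:+1/11520 = -1/9216; ⇒ 3j(6 3 5; 2 -1 -1)² = 2/143, sgn -1
B: Δ = 4!·8!·2!/15! = 1/675675; Racah Σ t=1..3: t=1:−1/6912 t=2:+1/2880 t=3:−1/17280 = 1/6912; ⇒ 3j(6 3 5; 1 0 -1)² = 5/429, sgn +1
I_A²/I_B² = (2/143)/(5/429) = 6/5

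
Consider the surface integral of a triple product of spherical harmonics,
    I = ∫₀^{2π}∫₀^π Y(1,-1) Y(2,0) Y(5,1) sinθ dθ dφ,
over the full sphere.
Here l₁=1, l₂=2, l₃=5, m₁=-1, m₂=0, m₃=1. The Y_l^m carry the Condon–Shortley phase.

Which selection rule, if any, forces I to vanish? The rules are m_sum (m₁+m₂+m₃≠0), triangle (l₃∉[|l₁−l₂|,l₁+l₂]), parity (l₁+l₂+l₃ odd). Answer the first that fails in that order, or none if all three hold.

m₁+m₂+m₃ = -1 + 0 + 1 = 0  ✓
triangle: |1−2|=1 ≤ l₃=5 ≤ 1+2=3  ✗
parity: l₁+l₂+l₃ = 8 is even

triangle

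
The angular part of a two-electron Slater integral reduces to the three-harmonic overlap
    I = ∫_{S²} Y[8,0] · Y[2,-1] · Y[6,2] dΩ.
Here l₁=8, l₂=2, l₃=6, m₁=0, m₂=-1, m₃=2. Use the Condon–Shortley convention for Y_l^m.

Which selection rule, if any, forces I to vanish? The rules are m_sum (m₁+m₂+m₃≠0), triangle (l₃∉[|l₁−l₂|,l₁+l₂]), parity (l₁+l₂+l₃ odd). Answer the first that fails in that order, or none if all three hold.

m₁+m₂+m₃ = 0 − 1 + 2 = 1  ✗
triangle: |8−2|=6 ≤ l₃=6 ≤ 8+2=10
parity: l₁+l₂+l₃ = 16 is even

m_sum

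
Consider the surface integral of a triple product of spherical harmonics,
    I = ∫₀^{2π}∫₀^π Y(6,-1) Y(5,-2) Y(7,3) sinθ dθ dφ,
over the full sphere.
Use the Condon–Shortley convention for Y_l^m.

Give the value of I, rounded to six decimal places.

-0.036891

m-sum 0 ✓  L=18 even ✓  1≤7≤11 ✓
Π(2lᵢ+1) = 13×11×15 = 2145
triangle coeff Δ(6,5,7) = 1/174594420
Σ_t [0,4]: t=0:+1/4147200 t=1:−1/207360 t=2:+1/82944 t=3:−1/207360 t=4:+1/4147200 = 1/345600
(3j)²=420/46189 [(6 5 7; 0 0 0)], sign=-1
Σ_t [0,3]: t=0:+1/4354560 t=1:−1/414720 t=2:+1/345600 t=3:−1/2488320 = 1/3225600
(3j)²=81/92378 [(6 5 7; -1 -2 3)], sign=+1
⇒ 4πI² = 255150/14919047
I = (-1)√(255150/14919047/(4π)) = -0.03689116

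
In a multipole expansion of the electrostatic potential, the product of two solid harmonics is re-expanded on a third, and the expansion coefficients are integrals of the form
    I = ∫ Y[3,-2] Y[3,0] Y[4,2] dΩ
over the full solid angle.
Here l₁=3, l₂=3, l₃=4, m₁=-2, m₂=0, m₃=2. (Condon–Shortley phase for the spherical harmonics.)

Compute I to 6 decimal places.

-0.044418

Rules hold: Σm=0, L=10 even, 0≤4≤6.
N = 7·7·9 = 441
Δ = 2!·4!·4!/11! = 1/34650
Racah Σ t=0..2: t=0:+1/72 t=1:−1/16 t=2:+1/72 = -5/144
⇒ 3j(3 3 4; 0 0 0)² = 2/77, sgn -1
Racah Σ t=1..2: t=1:−1/96 t=2:+1/72 = 1/288
⇒ 3j(3 3 4; -2 0 2)² = 1/462, sgn +1
4πI² = N·(3j₀)²·(3jₘ)² = 3/121
I = -1·√(0.0247934/4π) = -0.04441841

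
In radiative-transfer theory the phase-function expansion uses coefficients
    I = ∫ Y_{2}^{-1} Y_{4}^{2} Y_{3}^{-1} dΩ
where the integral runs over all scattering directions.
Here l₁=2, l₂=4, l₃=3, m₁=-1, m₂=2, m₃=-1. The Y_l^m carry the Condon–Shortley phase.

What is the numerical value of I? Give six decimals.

L=9 odd ⇒ parity kills the (l;000) factor ⇒ I = 0

0.000000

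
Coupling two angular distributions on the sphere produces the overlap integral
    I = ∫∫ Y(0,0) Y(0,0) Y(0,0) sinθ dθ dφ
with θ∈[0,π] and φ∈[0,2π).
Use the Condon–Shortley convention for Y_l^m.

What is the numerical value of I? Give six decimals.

0.282095

m-sum 0 ✓  L=0 even ✓  0≤0≤0 ✓
Π(2lᵢ+1) = 1×1×1 = 1
triangle coeff Δ(0,0,0) = 1/1
Σ_t [0,0]: t=0:+1/1 = 1/1
(3j)²=1/1 [(0 0 0; 0 0 0)], sign=+1
(m-triple is (0,0,0) — same symbol as above.)
⇒ 4πI² = 1/1
I = (+1)√(1/1/(4π)) = 0.28209479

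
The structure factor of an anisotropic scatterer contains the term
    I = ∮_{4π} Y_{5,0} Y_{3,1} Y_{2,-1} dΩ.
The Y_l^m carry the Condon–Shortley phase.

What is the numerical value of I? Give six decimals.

m-sum 0 ✓  L=10 even ✓  2≤2≤8 ✓
Π(2lᵢ+1) = 11×7×5 = 385
triangle coeff Δ(5,3,2) = 1/2310
Σ_t [3,3]: t=3:−1/144 = -1/144
(3j)²=10/231 [(5 3 2; 0 0 0)], sign=-1
Σ_t [4,4]: t=4:+1/288 = 1/288
(3j)²=5/231 [(5 3 2; 0 1 -1)], sign=-1
⇒ 4πI² = 250/693
I = (+1)√(250/693/(4π)) = 0.16943318

0.169433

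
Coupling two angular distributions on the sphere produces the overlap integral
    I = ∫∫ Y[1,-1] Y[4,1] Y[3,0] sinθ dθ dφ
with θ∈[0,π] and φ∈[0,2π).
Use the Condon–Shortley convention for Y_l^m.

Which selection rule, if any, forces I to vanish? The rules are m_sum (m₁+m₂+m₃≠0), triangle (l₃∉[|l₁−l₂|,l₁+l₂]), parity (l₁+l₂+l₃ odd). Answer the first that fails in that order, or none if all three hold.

Σmᵢ = 0  ✓
l₃∈[|l₁−l₂|,l₁+l₂]=[3,5], have l₃=3  ✓
Σlᵢ = 8 ⇒ even  ✓

none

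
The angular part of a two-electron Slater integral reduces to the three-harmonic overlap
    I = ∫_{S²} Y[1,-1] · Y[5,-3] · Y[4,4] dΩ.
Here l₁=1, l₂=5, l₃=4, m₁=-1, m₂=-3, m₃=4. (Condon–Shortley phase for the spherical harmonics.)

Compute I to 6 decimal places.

-0.049106

Checks pass: Σm=0; 10 even; l₃=4∈[4,6].
(2·1+1)(2·5+1)(2·4+1) = 297
Δ: 2! 0! 8! / 11! → 1/495
sum: t=1:−1/576 = -1/576
3j²(1 5 4; 0 0 0) = Δ·Π!·Σ² = 5/99  (sign -1)
sum: t=2:+1/80640 = 1/80640
3j²(1 5 4; -1 -3 4) = Δ·Π!·Σ² = 1/495  (sign +1)
combine: 4πI² = 297·5/99·1/495 = 1/33
take √, sign -1: I = -0.04910640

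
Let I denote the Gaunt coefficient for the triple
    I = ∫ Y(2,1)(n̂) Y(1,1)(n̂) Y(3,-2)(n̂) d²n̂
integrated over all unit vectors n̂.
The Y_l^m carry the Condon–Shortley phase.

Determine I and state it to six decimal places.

Rules hold: Σm=0, L=6 even, 1≤3≤3.
N = 5·3·7 = 105
Δ = 0!·4!·2!/7! = 1/105
Racah Σ t=0..0: t=0:+1/4 = 1/4
⇒ 3j(2 1 3; 0 0 0)² = 3/35, sgn -1
Racah Σ t=0..0: t=0:+1/12 = 1/12
⇒ 3j(2 1 3; 1 1 -2)² = 2/21, sgn -1
4πI² = N·(3j₀)²·(3jₘ)² = 6/7
I = +1·√(0.857143/4π) = 0.26116903

0.261169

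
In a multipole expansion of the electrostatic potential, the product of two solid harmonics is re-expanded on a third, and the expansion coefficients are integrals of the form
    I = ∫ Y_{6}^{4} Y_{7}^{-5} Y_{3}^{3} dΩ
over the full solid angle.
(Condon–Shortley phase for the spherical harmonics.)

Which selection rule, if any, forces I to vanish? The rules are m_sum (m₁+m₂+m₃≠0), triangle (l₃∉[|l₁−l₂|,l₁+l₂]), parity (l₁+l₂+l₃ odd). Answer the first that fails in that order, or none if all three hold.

m_sum

azimuthal sum: 4 − 5 + 3 = 2  ✗
1 ≤ 3 ≤ 13 (triangle on l)
L = 6 + 7 + 3 = 16 (even)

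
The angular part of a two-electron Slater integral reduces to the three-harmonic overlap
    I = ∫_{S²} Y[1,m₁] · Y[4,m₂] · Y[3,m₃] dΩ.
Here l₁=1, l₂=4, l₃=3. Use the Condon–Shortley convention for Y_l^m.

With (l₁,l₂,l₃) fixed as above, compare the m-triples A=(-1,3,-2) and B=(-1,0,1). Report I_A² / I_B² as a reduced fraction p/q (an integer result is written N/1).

l's match ⇒ only the (l;m) 3-j factors differ between A and B.
A: triangle coeff Δ(1,4,3) = 1/252; Σ_t [2,2]: t=2:+1/240 = 1/240; (3j)²=1/12 [(1 4 3; -1 3 -2)], sign=-1
B: triangle coeff Δ(1,4,3) = 1/252; Σ_t [2,2]: t=2:+1/96 = 1/96; (3j)²=1/42 [(1 4 3; -1 0 1)], sign=+1
I_A²/I_B² = (1/12)/(1/42) = 7/2

7/2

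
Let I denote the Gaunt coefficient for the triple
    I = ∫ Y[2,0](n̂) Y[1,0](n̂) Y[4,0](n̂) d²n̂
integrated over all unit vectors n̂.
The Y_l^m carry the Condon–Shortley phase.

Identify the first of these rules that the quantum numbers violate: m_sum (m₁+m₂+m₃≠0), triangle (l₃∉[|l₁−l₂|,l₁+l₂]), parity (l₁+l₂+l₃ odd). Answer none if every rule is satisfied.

triangle

azimuthal sum: 0 + 0 + 0 = 0  ✓
1 ≤ 4 ≤ 3 (triangle on l)  ✗
L = 2 + 1 + 4 = 7 (odd)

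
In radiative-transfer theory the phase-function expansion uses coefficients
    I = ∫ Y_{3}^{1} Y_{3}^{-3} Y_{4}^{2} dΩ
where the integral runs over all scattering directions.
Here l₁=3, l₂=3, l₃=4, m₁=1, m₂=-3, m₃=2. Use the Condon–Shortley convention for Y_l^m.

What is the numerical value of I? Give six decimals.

-0.188451

Rules hold: Σm=0, L=10 even, 0≤4≤6.
N = 7·7·9 = 441
Δ = 2!·4!·4!/11! = 1/34650
Racah Σ t=0..2: t=0:+1/72 t=1:−1/16 t=2:+1/72 = -5/144
⇒ 3j(3 3 4; 0 0 0)² = 2/77, sgn -1
Racah Σ t=0..0: t=0:+1/192 = 1/192
⇒ 3j(3 3 4; 1 -3 2)² = 3/77, sgn +1
4πI² = N·(3j₀)²·(3jₘ)² = 54/121
I = -1·√(0.446281/4π) = -0.18845135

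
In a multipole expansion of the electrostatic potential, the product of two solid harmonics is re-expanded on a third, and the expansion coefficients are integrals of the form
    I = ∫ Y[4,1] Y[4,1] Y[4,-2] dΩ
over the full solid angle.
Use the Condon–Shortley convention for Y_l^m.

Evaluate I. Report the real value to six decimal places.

0.144370

m-sum 0 ✓  L=12 even ✓  0≤4≤8 ✓
Π(2lᵢ+1) = 9×9×9 = 729
triangle coeff Δ(4,4,4) = 1/450450
Σ_t [0,4]: t=0:+1/13824 t=1:−1/216 t=2:+1/64 t=3:−1/216 t=4:+1/13824 = 5/768
(3j)²=18/1001 [(4 4 4; 0 0 0)], sign=+1
Σ_t [1,3]: t=1:−1/576 t=2:+1/144 t=3:−1/576 = 1/288
(3j)²=20/1001 [(4 4 4; 1 1 -2)], sign=+1
⇒ 4πI² = 262440/1002001
I = (+1)√(262440/1002001/(4π)) = 0.14436968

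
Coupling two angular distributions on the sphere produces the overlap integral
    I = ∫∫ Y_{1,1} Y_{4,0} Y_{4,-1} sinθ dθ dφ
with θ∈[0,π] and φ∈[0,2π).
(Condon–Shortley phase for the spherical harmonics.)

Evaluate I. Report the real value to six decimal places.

0.000000

Σlᵢ=9 odd — θ-integrand is odd under cosθ→−cosθ; I=0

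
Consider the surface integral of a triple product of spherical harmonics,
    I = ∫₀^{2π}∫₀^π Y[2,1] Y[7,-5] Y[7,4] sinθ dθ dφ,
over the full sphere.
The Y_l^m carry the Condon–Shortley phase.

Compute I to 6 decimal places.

-0.188767

Rules hold: Σm=0, L=16 even, 5≤7≤9.
N = 5·15·15 = 1125
Δ = 2!·2!·12!/17! = 1/185640
Racah Σ t=0..2: t=0:+1/2419200 t=1:−1/518400 t=2:+1/2419200 = -1/907200
⇒ 3j(2 7 7; 0 0 0)² = 56/3315, sgn +1
Racah Σ t=0..1: t=0:+1/14515200 t=1:−1/79833600 = 1/17740800
⇒ 3j(2 7 7; 1 -5 4)² = 729/30940, sgn -1
4πI² = N·(3j₀)²·(3jₘ)² = 21870/48841
I = -1·√(0.44778/4π) = -0.18876748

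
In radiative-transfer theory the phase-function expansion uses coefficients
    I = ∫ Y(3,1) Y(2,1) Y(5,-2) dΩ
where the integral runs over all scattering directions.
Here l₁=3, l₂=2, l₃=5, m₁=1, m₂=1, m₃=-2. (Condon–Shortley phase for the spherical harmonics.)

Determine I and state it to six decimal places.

m-sum 0 ✓  L=10 even ✓  1≤5≤5 ✓
Π(2lᵢ+1) = 7×5×11 = 385
triangle coeff Δ(3,2,5) = 1/2310
Σ_t [0,0]: t=0:+1/144 = 1/144
(3j)²=10/231 [(3 2 5; 0 0 0)], sign=-1
Σ_t [0,0]: t=0:+1/288 = 1/288
(3j)²=1/22 [(3 2 5; 1 1 -2)], sign=-1
⇒ 4πI² = 25/33
I = (+1)√(25/33/(4π)) = 0.24553200

0.245532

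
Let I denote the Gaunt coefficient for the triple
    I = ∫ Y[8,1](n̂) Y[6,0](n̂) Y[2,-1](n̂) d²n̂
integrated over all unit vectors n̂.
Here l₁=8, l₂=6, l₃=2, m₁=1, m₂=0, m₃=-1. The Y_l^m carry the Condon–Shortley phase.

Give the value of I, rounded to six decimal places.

-0.205780

Checks pass: Σm=0; 16 even; l₃=2∈[2,14].
(2·8+1)(2·6+1)(2·2+1) = 1105
Δ: 12! 4! 0! / 17! → 1/30940
sum: t=6:+1/2073600 = 1/2073600
3j²(8 6 2; 0 0 0) = Δ·Π!·Σ² = 28/1105  (sign +1)
sum: t=6:+1/3110400 = 1/3110400
3j²(8 6 2; 1 0 -1) = Δ·Π!·Σ² = 21/1105  (sign -1)
combine: 4πI² = 1105·28/1105·21/1105 = 588/1105
take √, sign -1: I = -0.20577973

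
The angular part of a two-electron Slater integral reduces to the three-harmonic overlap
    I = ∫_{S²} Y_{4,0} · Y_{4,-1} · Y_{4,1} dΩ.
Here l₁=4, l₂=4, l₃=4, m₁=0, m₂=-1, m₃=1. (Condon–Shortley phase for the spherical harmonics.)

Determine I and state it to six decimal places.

-0.068481

Rules hold: Σm=0, L=12 even, 0≤4≤8.
N = 9·9·9 = 729
Δ = 4!·4!·4!/13! = 1/450450
Racah Σ t=0..4: t=0:+1/13824 t=1:−1/216 t=2:+1/64 t=3:−1/216 t=4:+1/13824 = 5/768
⇒ 3j(4 4 4; 0 0 0)² = 18/1001, sgn +1
Racah Σ t=0..3: t=0:+1/3456 t=1:−1/144 t=2:+1/96 t=3:−1/864 = 1/384
⇒ 3j(4 4 4; 0 -1 1)² = 9/2002, sgn -1
4πI² = N·(3j₀)²·(3jₘ)² = 59049/1002001
I = -1·√(0.0589311/4π) = -0.06848055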